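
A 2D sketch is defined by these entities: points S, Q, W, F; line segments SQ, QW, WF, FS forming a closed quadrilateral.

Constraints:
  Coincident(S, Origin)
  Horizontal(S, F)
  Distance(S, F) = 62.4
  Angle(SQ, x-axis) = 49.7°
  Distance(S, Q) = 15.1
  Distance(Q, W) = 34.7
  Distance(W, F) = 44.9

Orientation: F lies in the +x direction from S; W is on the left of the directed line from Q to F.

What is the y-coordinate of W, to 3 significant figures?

35.5

Checks: |QW| = 34.70 ✓; |WF| = 44.90 ✓.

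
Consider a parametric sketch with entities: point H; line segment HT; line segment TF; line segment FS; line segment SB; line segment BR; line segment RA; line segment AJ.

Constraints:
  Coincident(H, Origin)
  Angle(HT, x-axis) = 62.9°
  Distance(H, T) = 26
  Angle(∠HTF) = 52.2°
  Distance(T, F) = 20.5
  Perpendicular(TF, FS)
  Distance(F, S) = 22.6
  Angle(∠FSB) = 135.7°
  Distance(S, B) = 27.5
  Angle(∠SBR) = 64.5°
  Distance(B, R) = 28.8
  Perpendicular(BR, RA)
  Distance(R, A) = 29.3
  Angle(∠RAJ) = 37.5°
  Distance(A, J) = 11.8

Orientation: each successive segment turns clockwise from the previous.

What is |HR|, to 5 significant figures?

25.149

H is at the origin; HT runs at 62.9° with length 26.0, so T = (11.844, 23.146). ∠HTF = 52.2° gives TF at -64.900° from the x-axis; with |TF| = 20.5, F = (20.540, 4.5814). TF is perpendicular to FS, so FS runs at -154.90°; with |FS| = 22.6, S = (0.074401, -5.0055). ∠FSB = 135.7° gives SB at 160.80° from the x-axis; with |SB| = 27.5, B = (-25.896, 4.0383). ∠SBR = 64.5° gives BR at 45.300° from the x-axis; with |BR| = 28.8, R = (-5.6382, 24.509). Then |HR| = |R − H| = 25.149.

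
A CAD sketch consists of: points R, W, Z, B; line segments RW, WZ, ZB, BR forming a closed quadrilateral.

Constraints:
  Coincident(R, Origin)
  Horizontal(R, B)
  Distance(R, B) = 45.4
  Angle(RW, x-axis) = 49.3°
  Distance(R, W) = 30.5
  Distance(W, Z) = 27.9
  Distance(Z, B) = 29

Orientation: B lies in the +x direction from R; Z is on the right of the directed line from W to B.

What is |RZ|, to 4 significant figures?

17.39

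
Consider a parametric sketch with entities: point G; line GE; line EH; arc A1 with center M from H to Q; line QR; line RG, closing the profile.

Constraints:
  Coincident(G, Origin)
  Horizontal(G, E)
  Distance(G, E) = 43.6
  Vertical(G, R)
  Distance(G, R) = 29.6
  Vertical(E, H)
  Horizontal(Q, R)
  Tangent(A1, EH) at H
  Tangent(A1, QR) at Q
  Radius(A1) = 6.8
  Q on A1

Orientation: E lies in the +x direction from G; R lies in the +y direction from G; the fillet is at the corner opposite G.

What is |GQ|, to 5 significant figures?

47.227

The virtual corner opposite G is at (43.600, 29.600). A1 meets EH tangentially, so MH is at right angles to EH and A1 meets QR tangentially, so MQ is at right angles to QR, with radius 6.8, so the center M sits 6.8 in from both sides at M = (36.800, 22.800). That places the tangent points at H = (43.600, 22.800) on EH and Q = (36.800, 29.600) on QR. Then |GQ| = |Q − G| = 47.227.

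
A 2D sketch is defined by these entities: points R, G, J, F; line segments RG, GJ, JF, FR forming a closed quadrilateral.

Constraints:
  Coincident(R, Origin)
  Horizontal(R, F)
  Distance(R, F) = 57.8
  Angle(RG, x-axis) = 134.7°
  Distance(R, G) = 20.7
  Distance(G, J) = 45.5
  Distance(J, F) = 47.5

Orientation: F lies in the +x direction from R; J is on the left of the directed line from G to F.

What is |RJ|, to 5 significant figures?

43.851

R is at the origin; R and F share the same y with |RF| = 57.8 and F in +x, so F = (57.8, 0). RG runs at 134.7° with |RG| = 20.7, so G = (-14.560, 14.714). J is determined by |GJ| = 45.5 and |JF| = 47.5 together: it lies at the intersection of circle(G, 45.5) and circle(F, 47.5). With |GF| = 73.841, the foot of the radical line on GF is 35.661 from G and the perpendicular offset is √(45.5² − 35.661²) = 28.258. Taking the left-of-GF solution: J = (26.016, 35.299).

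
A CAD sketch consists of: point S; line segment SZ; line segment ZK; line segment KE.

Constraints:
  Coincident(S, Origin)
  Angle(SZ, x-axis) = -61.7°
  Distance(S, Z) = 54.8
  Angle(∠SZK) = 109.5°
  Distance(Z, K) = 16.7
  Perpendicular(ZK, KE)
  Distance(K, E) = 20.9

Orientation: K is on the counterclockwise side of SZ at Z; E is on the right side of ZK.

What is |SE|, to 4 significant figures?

80.55

S is at the origin; SZ runs at -61.7° with length 54.8, so Z = 54.8·(cos -61.7°, sin -61.7°) = (25.98, -48.25). ∠SZK = 109.5°, so ZK runs at -61.7° + (180° − 109.5°) = 8.800° from the x-axis; with |ZK| = 16.7, K = Z + 16.7·(cos 8.800°, sin 8.800°) = (42.48, -45.70). The perpendicularity gives KE at right angles to ZK; with |KE| = 20.9 on the right of ZK, E = K + 20.9·(0.1530, -0.9882) = (45.68, -66.35). Then |SE| = |E − S| = 80.55.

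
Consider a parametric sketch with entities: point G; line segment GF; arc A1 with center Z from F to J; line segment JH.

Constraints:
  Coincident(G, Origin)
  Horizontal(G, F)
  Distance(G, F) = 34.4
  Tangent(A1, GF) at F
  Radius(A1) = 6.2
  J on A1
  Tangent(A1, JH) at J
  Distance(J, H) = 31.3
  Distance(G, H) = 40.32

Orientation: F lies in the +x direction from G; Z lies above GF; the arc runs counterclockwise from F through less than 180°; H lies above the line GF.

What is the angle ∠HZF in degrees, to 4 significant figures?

153.8°

Checks: G.y = 0.00, F.y = 0.00 ✓; |ZJ| = 6.200 ✓; ∠(ZJ, JH) = 90.00° ✓; |JH| = 31.30 ✓; |GH| = 40.32 ✓.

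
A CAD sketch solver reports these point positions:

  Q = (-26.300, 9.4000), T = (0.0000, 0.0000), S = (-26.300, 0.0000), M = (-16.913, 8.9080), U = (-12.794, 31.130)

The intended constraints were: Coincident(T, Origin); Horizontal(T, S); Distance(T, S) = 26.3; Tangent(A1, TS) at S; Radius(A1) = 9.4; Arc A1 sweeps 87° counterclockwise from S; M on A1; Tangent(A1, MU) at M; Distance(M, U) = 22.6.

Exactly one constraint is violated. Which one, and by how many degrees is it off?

Tangent(A1, MU) at M — off by 7.50°.

T = (0.00, 0.00) ✓; T.y = 0.00, S.y = 0.00 ✓; |TS| = 26.30 ✓; ∠(QS, ST) = 90.00° ✓; |QS| = 9.400 ✓; bearing(Q→M) − bearing(Q→S) = 87.00° ✓; |QM| = 9.400 ✓; ∠(QM, MU) = 97.50° ✗; |MU| = 22.60 ✓.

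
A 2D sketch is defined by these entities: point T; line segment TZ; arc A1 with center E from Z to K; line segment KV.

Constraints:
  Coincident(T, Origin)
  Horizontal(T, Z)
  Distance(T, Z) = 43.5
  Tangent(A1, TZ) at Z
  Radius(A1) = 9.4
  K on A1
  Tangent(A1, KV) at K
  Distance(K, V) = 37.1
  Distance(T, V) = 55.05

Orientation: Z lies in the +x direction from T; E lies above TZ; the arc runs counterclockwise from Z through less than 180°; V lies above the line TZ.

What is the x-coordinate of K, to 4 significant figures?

51.35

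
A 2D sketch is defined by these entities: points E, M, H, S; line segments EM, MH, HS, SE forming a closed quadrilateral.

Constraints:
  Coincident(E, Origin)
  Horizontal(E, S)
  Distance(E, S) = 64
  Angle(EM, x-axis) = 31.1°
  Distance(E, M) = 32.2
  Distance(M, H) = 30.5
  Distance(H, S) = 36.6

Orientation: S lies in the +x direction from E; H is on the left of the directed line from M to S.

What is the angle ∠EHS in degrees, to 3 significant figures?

75.3°

Checks: E.y = 0.00, S.y = 0.00 ✓; |MH| = 30.50 ✓; |HS| = 36.60 ✓.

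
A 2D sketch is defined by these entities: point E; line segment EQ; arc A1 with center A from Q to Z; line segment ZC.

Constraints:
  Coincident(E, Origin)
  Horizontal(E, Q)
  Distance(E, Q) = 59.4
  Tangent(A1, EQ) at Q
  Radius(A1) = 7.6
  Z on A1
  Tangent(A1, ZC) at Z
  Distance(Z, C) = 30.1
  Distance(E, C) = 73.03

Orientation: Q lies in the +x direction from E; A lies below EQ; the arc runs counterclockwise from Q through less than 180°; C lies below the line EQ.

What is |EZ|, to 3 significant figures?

53.2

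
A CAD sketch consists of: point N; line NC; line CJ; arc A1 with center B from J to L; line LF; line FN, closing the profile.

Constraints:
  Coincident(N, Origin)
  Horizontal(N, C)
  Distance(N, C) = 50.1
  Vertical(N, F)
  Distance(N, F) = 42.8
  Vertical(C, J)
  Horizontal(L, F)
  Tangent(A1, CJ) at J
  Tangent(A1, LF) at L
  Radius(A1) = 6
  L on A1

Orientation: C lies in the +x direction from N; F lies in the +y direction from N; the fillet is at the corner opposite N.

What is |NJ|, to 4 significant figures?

62.16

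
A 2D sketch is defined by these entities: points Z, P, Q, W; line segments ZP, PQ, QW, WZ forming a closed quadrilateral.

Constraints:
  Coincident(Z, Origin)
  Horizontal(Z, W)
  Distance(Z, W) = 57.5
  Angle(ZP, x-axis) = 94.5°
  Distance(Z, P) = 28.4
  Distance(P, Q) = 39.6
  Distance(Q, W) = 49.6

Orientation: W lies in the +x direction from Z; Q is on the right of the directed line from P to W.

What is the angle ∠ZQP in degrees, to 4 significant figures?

26.13°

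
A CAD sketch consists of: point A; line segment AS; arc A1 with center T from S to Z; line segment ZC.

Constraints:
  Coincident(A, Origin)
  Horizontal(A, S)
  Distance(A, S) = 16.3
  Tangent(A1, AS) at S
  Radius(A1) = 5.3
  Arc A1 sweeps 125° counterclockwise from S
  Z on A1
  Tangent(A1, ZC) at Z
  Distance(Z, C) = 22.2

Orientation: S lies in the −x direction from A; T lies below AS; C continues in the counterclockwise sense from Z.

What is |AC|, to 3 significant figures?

27.7

A is at the origin; AS is horizontal with |AS| = 16.3 and S on the −x side, so S = (-16.3, 0.00). The tangent condition forces TS to be normal to AS, so T = S + (0, -5.3) = (-16.3, -5.30). On A1, S sits at bearing 90° from T; a 125° counterclockwise sweep puts Z at bearing 215°, so Z = T + 5.3·(cos 215°, sin 215°) = (-20.6, -8.34). The tangent condition forces TZ to be normal to ZC, so ZC runs along (−sin 215°, cos 215°); with |ZC| = 22.2, C = (-7.91, -26.5). Then |AC| = |C − A| = 27.7.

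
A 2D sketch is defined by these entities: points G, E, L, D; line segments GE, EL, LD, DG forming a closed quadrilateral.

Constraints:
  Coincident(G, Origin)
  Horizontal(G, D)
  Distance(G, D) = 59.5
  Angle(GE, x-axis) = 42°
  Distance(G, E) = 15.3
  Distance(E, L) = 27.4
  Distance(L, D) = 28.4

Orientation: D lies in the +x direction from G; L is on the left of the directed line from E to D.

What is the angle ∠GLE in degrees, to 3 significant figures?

9.02°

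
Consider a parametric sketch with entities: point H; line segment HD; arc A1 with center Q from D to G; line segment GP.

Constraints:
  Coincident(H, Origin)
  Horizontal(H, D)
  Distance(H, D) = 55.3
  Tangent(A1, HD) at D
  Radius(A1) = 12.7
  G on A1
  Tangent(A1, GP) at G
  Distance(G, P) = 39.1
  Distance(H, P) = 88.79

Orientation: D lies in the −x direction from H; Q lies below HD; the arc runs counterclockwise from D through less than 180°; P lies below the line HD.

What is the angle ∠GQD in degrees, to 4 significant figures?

81.32°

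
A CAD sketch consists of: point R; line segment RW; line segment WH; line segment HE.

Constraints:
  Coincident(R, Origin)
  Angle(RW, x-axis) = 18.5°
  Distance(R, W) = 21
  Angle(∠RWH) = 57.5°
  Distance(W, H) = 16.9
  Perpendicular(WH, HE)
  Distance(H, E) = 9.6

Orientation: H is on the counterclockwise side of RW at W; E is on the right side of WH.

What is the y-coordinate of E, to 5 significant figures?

24.760

R is at the origin; RW runs at 18.5° with length 21.0, so W = 21.0·(cos 18.5°, sin 18.5°) = (19.915, 6.6634). ∠RWH = 57.5°, so WH runs at 18.5° + (180° − 57.5°) = 141.00° from the x-axis; with |WH| = 16.9, H = W + 16.9·(cos 141.00°, sin 141.00°) = (6.7810, 17.299). The perpendicularity gives HE at right angles to WH; with |HE| = 9.6 on the right of WH, E = H + 9.6·(0.62932, 0.77715) = (12.823, 24.760). So E.y = 24.760.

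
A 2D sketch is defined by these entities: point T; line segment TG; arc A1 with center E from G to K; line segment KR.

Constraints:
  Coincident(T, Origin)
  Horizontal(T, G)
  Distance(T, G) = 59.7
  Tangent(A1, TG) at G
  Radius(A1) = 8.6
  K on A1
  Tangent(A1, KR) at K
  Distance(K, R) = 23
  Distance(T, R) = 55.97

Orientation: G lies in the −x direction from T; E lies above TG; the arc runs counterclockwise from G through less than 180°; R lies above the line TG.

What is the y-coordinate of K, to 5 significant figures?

7.1555

Checks: |EG| = 8.600 ✓; |EK| = 8.600 ✓; ∠(EK, KR) = 90.00° ✓; |KR| = 23.00 ✓; |TR| = 55.97 ✓.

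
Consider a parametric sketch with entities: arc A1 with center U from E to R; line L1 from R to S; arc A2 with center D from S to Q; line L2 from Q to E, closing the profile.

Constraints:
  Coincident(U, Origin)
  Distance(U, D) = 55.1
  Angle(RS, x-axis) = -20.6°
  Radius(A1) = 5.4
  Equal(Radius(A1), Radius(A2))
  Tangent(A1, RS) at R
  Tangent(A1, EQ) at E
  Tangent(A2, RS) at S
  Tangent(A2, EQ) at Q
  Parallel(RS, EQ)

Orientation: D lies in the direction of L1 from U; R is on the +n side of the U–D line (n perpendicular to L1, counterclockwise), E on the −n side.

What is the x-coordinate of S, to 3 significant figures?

53.5

The slot axis is L1's direction at -20.6°, so u = (cos -20.6°, sin -20.6°) = (0.936, -0.352) and n = (−sin -20.6°, cos -20.6°) = (0.352, 0.936). U is at the origin and D lies 55.1 along u from U, so D = 55.1·u = (51.6, -19.4). Tangency of A1 to both parallel lines with radius 5.4 puts R and E at U ± 5.4·n: R = (1.90, 5.05), E = (-1.90, -5.05). Equal radii place S and Q the same way about D: S = D + 5.4·n = (53.5, -14.3), Q = D − 5.4·n = (49.7, -24.4). So S.x = 53.5.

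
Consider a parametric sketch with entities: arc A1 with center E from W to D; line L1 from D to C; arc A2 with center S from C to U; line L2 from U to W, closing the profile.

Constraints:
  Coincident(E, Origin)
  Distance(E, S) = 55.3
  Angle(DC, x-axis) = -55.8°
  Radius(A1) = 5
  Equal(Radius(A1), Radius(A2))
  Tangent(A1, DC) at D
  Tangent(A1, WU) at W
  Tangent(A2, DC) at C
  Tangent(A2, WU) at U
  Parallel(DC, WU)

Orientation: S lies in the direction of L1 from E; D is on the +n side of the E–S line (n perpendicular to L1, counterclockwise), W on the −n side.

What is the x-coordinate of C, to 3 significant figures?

35.2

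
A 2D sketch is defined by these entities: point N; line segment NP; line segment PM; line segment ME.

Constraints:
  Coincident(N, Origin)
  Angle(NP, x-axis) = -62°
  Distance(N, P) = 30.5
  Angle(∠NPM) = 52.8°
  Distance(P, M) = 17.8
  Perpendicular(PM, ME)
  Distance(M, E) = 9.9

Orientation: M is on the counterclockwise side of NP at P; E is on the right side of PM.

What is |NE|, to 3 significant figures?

34.2

∠NPM = 52.8°, so PM runs at -62.0° + (180° − 52.8°) = 65.2° from the x-axis; with |PM| = 17.8, M = P + 17.8·(cos 65.2°, sin 65.2°) = (21.8, -10.8). PM ⟂ ME; with |ME| = 9.9 on the right of PM, E = M + 9.9·(0.908, -0.419) = (30.8, -14.9). Then |NE| = |E − N| = 34.2.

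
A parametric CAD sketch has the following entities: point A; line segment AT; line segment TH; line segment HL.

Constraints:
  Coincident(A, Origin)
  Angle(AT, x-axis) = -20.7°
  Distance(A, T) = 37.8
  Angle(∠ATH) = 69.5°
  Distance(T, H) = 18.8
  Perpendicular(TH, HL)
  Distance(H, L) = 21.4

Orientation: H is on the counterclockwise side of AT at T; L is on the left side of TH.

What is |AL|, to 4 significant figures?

15.07

A is at the origin; AT runs at -20.7° with length 37.8, so T = 37.8·(cos -20.7°, sin -20.7°) = (35.36, -13.36). ∠ATH = 69.5°, so TH runs at -20.7° + (180° − 69.5°) = 89.80° from the x-axis; with |TH| = 18.8, H = T + 18.8·(cos 89.80°, sin 89.80°) = (35.43, 5.439). TH is perpendicular to HL; with |HL| = 21.4 on the left of TH, L = H + 21.4·(-1.000, 0.003491) = (14.03, 5.513). Then |AL| = |L − A| = 15.07.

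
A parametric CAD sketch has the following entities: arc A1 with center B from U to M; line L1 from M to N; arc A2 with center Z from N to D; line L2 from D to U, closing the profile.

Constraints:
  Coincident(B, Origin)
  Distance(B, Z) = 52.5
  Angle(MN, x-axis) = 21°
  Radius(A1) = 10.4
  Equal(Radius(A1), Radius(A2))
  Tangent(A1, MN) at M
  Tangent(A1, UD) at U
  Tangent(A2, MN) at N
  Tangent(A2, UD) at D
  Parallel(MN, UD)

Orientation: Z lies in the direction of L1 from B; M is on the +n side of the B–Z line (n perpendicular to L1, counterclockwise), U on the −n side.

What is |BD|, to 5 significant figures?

53.520

The slot axis is L1's direction at 21.0°, so u = (cos 21.0°, sin 21.0°) = (0.93358, 0.35837) and n = (−sin 21.0°, cos 21.0°) = (-0.35837, 0.93358). B is at the origin and Z lies 52.5 along u from B, so Z = 52.5·u = (49.013, 18.814). Tangency of A1 to both parallel lines with radius 10.4 puts M and U at B ± 10.4·n: M = (-3.7270, 9.7092), U = (3.7270, -9.7092). Equal radii place N and D the same way about Z: N = Z + 10.4·n = (45.286, 28.524), D = Z − 10.4·n = (52.740, 9.1051). Then |BD| = |D − B| = 53.520.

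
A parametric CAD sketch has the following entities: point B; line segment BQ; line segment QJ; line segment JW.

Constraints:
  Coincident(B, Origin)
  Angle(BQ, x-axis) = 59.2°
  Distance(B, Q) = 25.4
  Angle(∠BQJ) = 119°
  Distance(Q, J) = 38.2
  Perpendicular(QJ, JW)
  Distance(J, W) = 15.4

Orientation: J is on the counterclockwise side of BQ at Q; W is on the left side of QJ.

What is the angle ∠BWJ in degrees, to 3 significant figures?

97.7°

∠BQJ = 119.0°, so QJ runs at 59.2° + (180° − 119.0°) = 120° from the x-axis; with |QJ| = 38.2, J = Q + 38.2·(cos 120°, sin 120°) = (-6.21, 54.8). QJ is perpendicular to JW; with |JW| = 15.4 on the left of QJ, W = J + 15.4·(-0.864, -0.503) = (-19.5, 47.1). Then cos ∠BWJ = WB·WJ / (|WB||WJ|), giving 97.7°.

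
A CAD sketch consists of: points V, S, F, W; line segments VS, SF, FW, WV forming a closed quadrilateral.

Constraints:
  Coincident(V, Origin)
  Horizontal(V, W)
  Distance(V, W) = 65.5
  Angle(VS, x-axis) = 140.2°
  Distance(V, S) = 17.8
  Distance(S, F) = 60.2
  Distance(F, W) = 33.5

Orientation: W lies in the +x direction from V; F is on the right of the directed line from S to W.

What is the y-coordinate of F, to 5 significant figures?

-19.295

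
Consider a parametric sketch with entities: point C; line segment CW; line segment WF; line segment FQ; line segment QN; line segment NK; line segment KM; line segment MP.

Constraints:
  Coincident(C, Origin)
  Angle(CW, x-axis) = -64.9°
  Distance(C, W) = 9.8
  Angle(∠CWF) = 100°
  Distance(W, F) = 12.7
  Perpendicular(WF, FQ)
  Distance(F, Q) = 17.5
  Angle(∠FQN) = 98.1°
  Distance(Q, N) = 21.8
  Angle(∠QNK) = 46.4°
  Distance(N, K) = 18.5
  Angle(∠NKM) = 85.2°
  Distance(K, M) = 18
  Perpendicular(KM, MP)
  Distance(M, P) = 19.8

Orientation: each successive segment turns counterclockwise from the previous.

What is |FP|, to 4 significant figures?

33.74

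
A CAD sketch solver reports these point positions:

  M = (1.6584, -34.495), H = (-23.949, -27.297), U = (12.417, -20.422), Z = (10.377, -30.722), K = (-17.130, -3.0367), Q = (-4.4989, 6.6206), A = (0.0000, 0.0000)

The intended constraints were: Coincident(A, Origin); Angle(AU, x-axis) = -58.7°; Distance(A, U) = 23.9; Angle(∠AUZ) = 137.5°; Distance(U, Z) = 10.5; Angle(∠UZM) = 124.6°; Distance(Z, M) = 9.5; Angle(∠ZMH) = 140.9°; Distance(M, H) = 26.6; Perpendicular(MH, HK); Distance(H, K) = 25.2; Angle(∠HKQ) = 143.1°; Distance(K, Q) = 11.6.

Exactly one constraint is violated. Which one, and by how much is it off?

Distance(K, Q) = 11.6 — off by 4.30.

A = (0.00, 0.00) ✓; AU at -58.70° ✓; |AU| = 23.90 ✓; ∠AUZ = 137.5° ✓; |UZ| = 10.50 ✓; ∠UZM = 124.6° ✓; |ZM| = 9.500 ✓; ∠ZMH = 140.9° ✓; |MH| = 26.60 ✓; ∠(MH, HK) = 90.00° ✓; |HK| = 25.20 ✓; ∠HKQ = 143.1° ✓; |KQ| = 15.90 ✗.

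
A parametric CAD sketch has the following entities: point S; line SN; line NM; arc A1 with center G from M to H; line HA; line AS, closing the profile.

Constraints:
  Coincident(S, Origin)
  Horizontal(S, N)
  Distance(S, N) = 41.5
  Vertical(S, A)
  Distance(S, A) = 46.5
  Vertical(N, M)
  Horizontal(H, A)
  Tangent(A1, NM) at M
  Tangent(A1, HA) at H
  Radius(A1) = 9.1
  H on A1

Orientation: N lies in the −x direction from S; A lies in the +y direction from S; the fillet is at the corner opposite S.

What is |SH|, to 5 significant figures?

56.675

S is at the origin; SN is horizontal with |SN| = 41.5 and N on the −x side, so N = (-41.500, 0.0000). SA is vertical with |SA| = 46.5 and A on the +y side, so A = (0.0000, 46.500). The virtual corner opposite S is at (-41.500, 46.500). The tangent condition forces GM to be normal to NM and since A1 is tangent to HA there, GH ⟂ HA, with radius 9.1, so the center G sits 9.1 in from both sides at G = (-32.400, 37.400). That places the tangent points at M = (-41.500, 37.400) on NM and H = (-32.400, 46.500) on HA. Then |SH| = |H − S| = 56.675.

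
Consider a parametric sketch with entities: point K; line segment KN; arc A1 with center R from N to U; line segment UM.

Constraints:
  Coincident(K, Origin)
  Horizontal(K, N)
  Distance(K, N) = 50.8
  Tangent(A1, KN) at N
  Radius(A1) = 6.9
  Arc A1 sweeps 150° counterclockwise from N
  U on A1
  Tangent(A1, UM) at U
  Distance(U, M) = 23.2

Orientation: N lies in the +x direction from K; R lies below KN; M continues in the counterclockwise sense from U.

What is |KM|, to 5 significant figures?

71.746

K is at the origin; K and N share the same y with |KN| = 50.8 and N on the +x side, so N = (50.800, 0.0000). The tangent condition forces RN to be normal to KN, so R = N + (0, -6.9) = (50.800, -6.9000). On A1, N sits at bearing 90° from R; a 150° counterclockwise sweep puts U at bearing 240°, so U = R + 6.9·(cos 240°, sin 240°) = (47.350, -12.876). A1 meets UM tangentially, so RU is at right angles to UM, so UM runs along (−sin 240°, cos 240°); with |UM| = 23.2, M = (67.442, -24.476). Then |KM| = |M − K| = 71.746.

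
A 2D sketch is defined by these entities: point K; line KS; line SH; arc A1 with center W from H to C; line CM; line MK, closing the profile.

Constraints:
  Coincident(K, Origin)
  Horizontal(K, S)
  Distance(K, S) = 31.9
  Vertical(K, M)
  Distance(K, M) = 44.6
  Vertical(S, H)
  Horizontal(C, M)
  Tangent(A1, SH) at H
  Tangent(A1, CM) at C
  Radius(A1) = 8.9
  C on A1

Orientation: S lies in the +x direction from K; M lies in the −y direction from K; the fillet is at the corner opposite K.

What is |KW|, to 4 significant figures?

42.47

K is at the origin; KS is horizontal with |KS| = 31.9 and S on the +x side, so S = (31.90, 0.000). K and M share the same x with |KM| = 44.6 and M on the −y side, so M = (0.000, -44.60). The virtual corner opposite K is at (31.90, -44.60). The tangent condition forces WH to be normal to SH and the tangent condition forces WC to be normal to CM, with radius 8.9, so the center W sits 8.9 in from both sides at W = (23.00, -35.70). Then |KW| = |W − K| = 42.47.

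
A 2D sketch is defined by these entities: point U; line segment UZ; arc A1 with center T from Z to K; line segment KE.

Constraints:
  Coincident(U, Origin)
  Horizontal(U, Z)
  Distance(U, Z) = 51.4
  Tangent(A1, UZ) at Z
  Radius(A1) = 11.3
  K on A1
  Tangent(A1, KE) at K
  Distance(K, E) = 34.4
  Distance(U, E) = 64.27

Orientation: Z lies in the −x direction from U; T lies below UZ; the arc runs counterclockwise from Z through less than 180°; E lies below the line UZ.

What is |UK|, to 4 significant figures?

63.50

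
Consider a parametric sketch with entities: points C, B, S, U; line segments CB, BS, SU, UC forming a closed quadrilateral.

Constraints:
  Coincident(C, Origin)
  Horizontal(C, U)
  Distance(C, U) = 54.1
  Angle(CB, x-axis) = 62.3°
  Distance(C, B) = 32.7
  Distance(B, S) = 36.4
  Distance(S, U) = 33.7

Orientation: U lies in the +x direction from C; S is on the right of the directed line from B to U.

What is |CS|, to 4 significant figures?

22.24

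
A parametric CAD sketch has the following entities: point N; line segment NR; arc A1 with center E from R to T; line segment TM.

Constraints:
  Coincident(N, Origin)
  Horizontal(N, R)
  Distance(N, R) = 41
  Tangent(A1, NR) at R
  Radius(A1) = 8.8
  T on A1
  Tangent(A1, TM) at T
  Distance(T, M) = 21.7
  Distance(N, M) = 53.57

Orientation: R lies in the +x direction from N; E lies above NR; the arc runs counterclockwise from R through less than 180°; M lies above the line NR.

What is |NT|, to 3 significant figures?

50.7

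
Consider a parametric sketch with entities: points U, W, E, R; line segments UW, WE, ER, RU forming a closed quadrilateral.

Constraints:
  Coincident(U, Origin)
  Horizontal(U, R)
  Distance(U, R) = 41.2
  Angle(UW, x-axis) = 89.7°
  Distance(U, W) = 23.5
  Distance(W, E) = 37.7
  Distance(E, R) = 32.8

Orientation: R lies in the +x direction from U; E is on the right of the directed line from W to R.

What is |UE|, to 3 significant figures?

16.7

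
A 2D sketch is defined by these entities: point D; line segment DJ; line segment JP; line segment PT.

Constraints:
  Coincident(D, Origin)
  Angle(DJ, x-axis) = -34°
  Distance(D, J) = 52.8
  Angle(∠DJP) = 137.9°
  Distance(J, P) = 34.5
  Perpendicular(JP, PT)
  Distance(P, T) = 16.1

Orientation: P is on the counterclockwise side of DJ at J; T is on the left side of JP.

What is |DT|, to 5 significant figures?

76.162

∠DJP = 137.9°, so JP runs at -34.0° + (180° − 137.9°) = 8.1000° from the x-axis; with |JP| = 34.5, P = J + 34.5·(cos 8.1000°, sin 8.1000°) = (77.929, -24.664). JP is perpendicular to PT; with |PT| = 16.1 on the left of JP, T = P + 16.1·(-0.14090, 0.99002) = (75.660, -8.7249). Then |DT| = |T − D| = 76.162.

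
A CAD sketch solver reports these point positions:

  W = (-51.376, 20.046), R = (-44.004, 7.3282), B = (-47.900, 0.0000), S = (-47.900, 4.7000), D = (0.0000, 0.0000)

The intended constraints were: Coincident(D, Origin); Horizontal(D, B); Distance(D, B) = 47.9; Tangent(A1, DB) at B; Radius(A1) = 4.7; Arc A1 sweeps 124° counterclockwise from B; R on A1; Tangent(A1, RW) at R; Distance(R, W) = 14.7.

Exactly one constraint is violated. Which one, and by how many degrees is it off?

Tangent(A1, RW) at R — off by 3.90°.

D = (0.00, 0.00) ✓; D.y = 0.00, B.y = 0.00 ✓; |DB| = 47.90 ✓; ∠(SB, BD) = 90.00° ✓; |SB| = 4.700 ✓; bearing(S→R) − bearing(S→B) = 124.0° ✓; |SR| = 4.700 ✓; ∠(SR, RW) = 93.90° ✗; |RW| = 14.70 ✓.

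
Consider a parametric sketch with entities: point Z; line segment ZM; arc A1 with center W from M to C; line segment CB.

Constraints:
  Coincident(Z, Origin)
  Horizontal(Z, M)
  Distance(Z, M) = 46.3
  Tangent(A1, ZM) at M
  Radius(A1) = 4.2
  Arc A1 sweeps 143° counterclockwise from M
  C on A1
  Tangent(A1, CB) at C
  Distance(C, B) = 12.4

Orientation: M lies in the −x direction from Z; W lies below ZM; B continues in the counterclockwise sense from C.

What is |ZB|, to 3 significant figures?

41.7

Z is at the origin; Z and M share the same y with |ZM| = 46.3 and M on the −x side, so M = (-46.3, 0.00). Tangency of A1 to ZM means the radius WM is perpendicular to ZM, so W = M + (0, -4.2) = (-46.3, -4.20). On A1, M sits at bearing 90° from W; a 143° counterclockwise sweep puts C at bearing 233°, so C = W + 4.2·(cos 233°, sin 233°) = (-48.8, -7.55). The tangent condition forces WC to be normal to CB, so CB runs along (−sin 233°, cos 233°); with |CB| = 12.4, B = (-38.9, -15.0). Then |ZB| = |B − Z| = 41.7.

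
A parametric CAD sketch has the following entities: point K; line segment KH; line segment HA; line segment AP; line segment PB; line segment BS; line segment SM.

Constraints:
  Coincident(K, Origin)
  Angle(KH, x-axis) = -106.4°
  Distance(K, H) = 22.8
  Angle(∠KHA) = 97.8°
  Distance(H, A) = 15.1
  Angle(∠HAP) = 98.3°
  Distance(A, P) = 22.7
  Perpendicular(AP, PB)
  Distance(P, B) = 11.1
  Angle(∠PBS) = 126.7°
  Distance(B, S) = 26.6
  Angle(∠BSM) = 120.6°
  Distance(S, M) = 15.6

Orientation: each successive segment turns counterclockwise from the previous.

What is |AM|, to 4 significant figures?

24.69

K is at the origin; KH runs at -106.4° with length 22.8, so H = (-6.437, -21.87). ∠KHA = 97.8° gives HA at -24.20° from the x-axis; with |HA| = 15.1, A = (7.336, -28.06). ∠HAP = 98.3° gives AP at 57.50° from the x-axis; with |AP| = 22.7, P = (19.53, -8.917). AP is perpendicular to PB, so PB runs at 147.5°; with |PB| = 11.1, B = (10.17, -2.953). ∠PBS = 126.7° gives BS at -159.2° from the x-axis; with |BS| = 26.6, S = (-14.70, -12.40). ∠BSM = 120.6° gives SM at -99.80° from the x-axis; with |SM| = 15.6, M = (-17.35, -27.77). Then |AM| = |M − A| = 24.69.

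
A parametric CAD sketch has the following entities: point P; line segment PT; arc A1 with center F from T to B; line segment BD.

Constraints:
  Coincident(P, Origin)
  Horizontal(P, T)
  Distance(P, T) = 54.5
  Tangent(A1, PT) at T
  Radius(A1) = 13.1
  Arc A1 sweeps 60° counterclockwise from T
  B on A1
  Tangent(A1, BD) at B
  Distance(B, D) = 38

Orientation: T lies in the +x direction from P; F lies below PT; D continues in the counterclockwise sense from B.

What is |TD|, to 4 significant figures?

49.78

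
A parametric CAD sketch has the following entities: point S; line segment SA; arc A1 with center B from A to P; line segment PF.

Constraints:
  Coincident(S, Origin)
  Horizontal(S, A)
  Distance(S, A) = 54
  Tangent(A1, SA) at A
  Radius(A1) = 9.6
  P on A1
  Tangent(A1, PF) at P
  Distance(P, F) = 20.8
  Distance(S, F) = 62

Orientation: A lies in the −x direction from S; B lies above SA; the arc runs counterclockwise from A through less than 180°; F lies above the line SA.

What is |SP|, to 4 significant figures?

46.97

S is at the origin; S and A share the same y with |SA| = 54.0 and A on the −x side, so A = (-54.00, 0.000). Since A1 is tangent to SA there, BA ⟂ SA, so B = A + (0, 9.6) = (-54.00, 9.600). Since BP ⟂ PF (tangency), |BF| = √(9.6² + 20.8²) = 22.91 regardless of where P sits on A1. So F lies on both circle(S, 62.0) and circle(B, 22.91); the above-SA intersection is F = (-52.81, 32.48). P is the foot of the tangent from F: P = (-45.09, 13.17).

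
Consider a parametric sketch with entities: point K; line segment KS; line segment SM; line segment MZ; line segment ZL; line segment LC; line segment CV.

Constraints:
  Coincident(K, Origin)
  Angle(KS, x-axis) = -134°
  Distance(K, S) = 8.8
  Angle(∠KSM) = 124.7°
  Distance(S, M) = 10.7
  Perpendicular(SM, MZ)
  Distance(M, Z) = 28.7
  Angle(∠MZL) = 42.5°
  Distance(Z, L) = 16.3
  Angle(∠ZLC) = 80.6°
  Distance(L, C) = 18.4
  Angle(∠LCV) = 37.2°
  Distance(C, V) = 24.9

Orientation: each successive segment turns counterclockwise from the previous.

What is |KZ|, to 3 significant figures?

26.6

K is at the origin; KS runs at -134.0° with length 8.8, so S = (-6.11, -6.33). ∠KSM = 124.7° gives SM at -78.7° from the x-axis; with |SM| = 10.7, M = (-4.02, -16.8). SM ⟂ MZ, so MZ runs at 11.3°; with |MZ| = 28.7, Z = (24.1, -11.2). Then |KZ| = |Z − K| = 26.6.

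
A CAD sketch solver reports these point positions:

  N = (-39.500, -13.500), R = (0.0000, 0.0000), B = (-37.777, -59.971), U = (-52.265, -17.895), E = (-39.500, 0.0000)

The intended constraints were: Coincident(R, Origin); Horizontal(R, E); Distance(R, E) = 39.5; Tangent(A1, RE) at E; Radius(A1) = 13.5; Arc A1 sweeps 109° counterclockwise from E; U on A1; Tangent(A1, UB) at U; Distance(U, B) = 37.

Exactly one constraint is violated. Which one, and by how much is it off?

Distance(U, B) = 37 — off by 7.50.

R = (0.00, 0.00) ✓; R.y = 0.00, E.y = 0.00 ✓; |RE| = 39.50 ✓; ∠(NE, ER) = 90.00° ✓; |NE| = 13.50 ✓; bearing(N→U) − bearing(N→E) = 109.0° ✓; |NU| = 13.50 ✓; ∠(NU, UB) = 90.00° ✓; |UB| = 44.50 ✗.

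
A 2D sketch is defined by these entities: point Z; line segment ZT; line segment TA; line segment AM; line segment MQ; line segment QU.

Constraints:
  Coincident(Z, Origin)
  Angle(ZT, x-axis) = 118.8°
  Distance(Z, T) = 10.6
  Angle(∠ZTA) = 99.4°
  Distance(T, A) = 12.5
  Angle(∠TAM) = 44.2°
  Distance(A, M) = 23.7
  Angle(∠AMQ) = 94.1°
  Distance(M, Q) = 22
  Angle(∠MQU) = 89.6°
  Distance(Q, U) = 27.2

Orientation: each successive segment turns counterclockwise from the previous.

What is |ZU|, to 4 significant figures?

28.77

Z is at the origin; ZT runs at 118.8° with length 10.6, so T = (-5.107, 9.289). ∠ZTA = 99.4° gives TA at -160.6° from the x-axis; with |TA| = 12.5, A = (-16.90, 5.137). ∠TAM = 44.2° gives AM at -24.80° from the x-axis; with |AM| = 23.7, M = (4.617, -4.804). ∠AMQ = 94.1° gives MQ at 61.10° from the x-axis; with |MQ| = 22.0, Q = (15.25, 14.46). ∠MQU = 89.6° gives QU at 151.5° from the x-axis; with |QU| = 27.2, U = (-8.654, 27.43). Then |ZU| = |U − Z| = 28.77.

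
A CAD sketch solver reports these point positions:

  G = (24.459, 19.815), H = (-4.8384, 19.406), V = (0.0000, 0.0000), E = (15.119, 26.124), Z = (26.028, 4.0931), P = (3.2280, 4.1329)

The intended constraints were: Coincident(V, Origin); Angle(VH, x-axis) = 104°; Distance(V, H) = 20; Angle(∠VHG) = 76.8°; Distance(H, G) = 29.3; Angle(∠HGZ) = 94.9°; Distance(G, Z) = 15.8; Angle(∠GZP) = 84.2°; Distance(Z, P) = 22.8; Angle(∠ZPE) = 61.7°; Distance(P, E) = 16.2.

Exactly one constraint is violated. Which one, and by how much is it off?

Distance(P, E) = 16.2 — off by 8.80.

V = (0.00, 0.00) ✓; VH at 104.0° ✓; |VH| = 20.00 ✓; ∠VHG = 76.80° ✓; |HG| = 29.30 ✓; ∠HGZ = 94.90° ✓; |GZ| = 15.80 ✓; ∠GZP = 84.20° ✓; |ZP| = 22.80 ✓; ∠ZPE = 61.70° ✓; |PE| = 25.00 ✗.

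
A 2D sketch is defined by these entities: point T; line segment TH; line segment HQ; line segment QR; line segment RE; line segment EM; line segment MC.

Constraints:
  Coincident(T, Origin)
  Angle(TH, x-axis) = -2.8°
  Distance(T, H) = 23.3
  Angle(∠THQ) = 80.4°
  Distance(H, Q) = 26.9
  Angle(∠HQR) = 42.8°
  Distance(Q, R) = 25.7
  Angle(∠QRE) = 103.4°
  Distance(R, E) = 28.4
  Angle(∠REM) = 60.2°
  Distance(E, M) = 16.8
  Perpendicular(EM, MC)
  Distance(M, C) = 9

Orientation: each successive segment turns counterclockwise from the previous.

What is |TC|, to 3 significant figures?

20.7

T is at the origin; TH runs at -2.8° with length 23.3, so H = (23.3, -1.14). ∠THQ = 80.4° gives HQ at 96.8° from the x-axis; with |HQ| = 26.9, Q = (20.1, 25.6). ∠HQR = 42.8° gives QR at -126° from the x-axis; with |QR| = 25.7, R = (4.98, 4.78). ∠QRE = 103.4° gives RE at -49.4° from the x-axis; with |RE| = 28.4, E = (23.5, -16.8). ∠REM = 60.2° gives EM at 70.4° from the x-axis; with |EM| = 16.8, M = (29.1, -0.956). The perpendicularity gives MC at right angles to EM, so MC runs at 160°; with |MC| = 9.0, C = (20.6, 2.06). Then |TC| = |C − T| = 20.7.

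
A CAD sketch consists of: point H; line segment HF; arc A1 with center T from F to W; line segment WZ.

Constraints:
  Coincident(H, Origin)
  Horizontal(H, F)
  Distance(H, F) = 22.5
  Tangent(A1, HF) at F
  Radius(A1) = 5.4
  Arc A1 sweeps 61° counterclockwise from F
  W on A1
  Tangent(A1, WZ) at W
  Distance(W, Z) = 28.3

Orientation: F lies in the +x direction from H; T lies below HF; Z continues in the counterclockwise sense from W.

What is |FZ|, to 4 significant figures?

33.14

On A1, F sits at bearing 90° from T; a 61° counterclockwise sweep puts W at bearing 151°, so W = T + 5.4·(cos 151°, sin 151°) = (17.78, -2.782). Tangency of A1 to WZ means the radius TW is perpendicular to WZ, so WZ runs along (−sin 151°, cos 151°); with |WZ| = 28.3, Z = (4.057, -27.53). Then |FZ| = |Z − F| = 33.14.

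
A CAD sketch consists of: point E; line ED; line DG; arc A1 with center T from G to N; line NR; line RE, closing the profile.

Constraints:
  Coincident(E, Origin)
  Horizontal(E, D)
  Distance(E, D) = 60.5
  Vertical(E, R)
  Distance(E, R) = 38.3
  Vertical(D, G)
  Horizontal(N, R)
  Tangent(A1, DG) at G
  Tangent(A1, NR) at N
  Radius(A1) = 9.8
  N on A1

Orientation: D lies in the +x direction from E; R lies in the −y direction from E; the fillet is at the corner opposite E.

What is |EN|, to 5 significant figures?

63.540

E is at the origin; ED is horizontal with |ED| = 60.5 and D on the +x side, so D = (60.500, 0.0000). E and R share the same x with |ER| = 38.3 and R on the −y side, so R = (0.0000, -38.300). The virtual corner opposite E is at (60.500, -38.300). Tangency of A1 to DG means the radius TG is perpendicular to DG and tangency of A1 to NR means the radius TN is perpendicular to NR, with radius 9.8, so the center T sits 9.8 in from both sides at T = (50.700, -28.500). That places the tangent points at G = (60.500, -28.500) on DG and N = (50.700, -38.300) on NR. Then |EN| = |N − E| = 63.540.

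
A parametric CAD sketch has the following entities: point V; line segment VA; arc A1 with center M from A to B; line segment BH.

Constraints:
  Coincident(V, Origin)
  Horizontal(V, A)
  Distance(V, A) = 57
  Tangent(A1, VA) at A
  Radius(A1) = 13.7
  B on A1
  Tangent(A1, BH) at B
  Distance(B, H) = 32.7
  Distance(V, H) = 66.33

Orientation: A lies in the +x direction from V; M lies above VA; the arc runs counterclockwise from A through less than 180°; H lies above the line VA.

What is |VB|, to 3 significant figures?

71.1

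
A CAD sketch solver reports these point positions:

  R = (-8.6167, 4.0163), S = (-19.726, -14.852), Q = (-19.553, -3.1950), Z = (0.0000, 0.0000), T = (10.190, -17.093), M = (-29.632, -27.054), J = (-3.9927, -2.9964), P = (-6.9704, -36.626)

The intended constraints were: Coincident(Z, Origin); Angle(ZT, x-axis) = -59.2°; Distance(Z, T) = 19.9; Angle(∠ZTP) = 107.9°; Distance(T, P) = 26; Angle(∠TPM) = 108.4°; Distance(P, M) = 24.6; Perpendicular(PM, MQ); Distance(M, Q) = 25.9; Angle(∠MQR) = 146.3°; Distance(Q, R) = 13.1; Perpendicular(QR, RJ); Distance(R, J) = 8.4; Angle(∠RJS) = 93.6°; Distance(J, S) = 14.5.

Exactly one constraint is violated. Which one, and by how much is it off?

Distance(J, S) = 14.5 — off by 5.20.

Z = (0.00, 0.00) ✓; ZT at -59.20° ✓; |ZT| = 19.90 ✓; ∠ZTP = 107.9° ✓; |TP| = 26.00 ✓; ∠TPM = 108.4° ✓; |PM| = 24.60 ✓; ∠(PM, MQ) = 90.00° ✓; |MQ| = 25.90 ✓; ∠MQR = 146.3° ✓; |QR| = 13.10 ✓; ∠(QR, RJ) = 90.00° ✓; |RJ| = 8.400 ✓; ∠RJS = 93.60° ✓; |JS| = 19.70 ✗.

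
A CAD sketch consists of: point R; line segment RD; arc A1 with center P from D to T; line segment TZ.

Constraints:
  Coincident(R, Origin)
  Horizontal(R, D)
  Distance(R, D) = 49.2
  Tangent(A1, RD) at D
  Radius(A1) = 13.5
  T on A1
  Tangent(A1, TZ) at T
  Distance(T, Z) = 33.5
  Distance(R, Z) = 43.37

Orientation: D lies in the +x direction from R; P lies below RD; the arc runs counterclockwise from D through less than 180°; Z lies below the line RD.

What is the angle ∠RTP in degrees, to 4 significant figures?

164.5°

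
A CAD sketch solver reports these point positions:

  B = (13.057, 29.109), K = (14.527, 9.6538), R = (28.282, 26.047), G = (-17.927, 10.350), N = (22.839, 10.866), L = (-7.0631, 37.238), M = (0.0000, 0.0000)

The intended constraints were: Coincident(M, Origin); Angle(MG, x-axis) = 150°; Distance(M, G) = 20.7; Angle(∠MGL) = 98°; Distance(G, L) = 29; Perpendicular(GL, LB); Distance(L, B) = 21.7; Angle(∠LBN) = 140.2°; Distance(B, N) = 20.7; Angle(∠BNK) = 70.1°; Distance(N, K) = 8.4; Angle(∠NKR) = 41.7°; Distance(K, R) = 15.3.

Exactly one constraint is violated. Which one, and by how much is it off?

Distance(K, R) = 15.3 — off by 6.10.

M = (0.00, 0.00) ✓; MG at 150.0° ✓; |MG| = 20.70 ✓; ∠MGL = 98.00° ✓; |GL| = 29.00 ✓; ∠(GL, LB) = 90.00° ✓; |LB| = 21.70 ✓; ∠LBN = 140.2° ✓; |BN| = 20.70 ✓; ∠BNK = 70.10° ✓; |NK| = 8.400 ✓; ∠NKR = 41.70° ✓; |KR| = 21.40 ✗.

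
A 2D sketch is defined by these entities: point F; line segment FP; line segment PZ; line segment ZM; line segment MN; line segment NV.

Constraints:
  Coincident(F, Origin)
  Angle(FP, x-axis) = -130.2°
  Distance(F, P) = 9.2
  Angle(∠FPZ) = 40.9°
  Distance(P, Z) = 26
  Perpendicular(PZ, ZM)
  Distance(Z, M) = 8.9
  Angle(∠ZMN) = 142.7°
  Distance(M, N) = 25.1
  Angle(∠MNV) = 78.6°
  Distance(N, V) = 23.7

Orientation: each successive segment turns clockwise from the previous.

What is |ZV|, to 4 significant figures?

32.78

F is at the origin; FP runs at -130.2° with length 9.2, so P = (-5.938, -7.027). ∠FPZ = 40.9° gives PZ at 90.70° from the x-axis; with |PZ| = 26.0, Z = (-6.256, 18.97). PZ ⟂ ZM, so ZM runs at 0.7000°; with |ZM| = 8.9, M = (2.643, 19.08). ∠ZMN = 142.7° gives MN at -36.60° from the x-axis; with |MN| = 25.1, N = (22.79, 4.115). ∠MNV = 78.6° gives NV at -138.0° from the x-axis; with |NV| = 23.7, V = (5.182, -11.74). Then |ZV| = |V − Z| = 32.78.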